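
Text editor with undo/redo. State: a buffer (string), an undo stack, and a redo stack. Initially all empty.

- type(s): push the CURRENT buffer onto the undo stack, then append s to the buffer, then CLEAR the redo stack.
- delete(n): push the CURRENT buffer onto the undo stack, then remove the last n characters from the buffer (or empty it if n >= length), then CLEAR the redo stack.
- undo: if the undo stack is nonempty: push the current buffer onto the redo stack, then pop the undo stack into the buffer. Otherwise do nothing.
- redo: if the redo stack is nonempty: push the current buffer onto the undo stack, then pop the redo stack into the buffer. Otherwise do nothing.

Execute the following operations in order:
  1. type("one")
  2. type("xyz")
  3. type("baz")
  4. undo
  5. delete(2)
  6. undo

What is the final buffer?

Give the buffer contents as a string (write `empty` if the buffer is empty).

After op 1 (type): buf='one' undo_depth=1 redo_depth=0
After op 2 (type): buf='onexyz' undo_depth=2 redo_depth=0
After op 3 (type): buf='onexyzbaz' undo_depth=3 redo_depth=0
After op 4 (undo): buf='onexyz' undo_depth=2 redo_depth=1
After op 5 (delete): buf='onex' undo_depth=3 redo_depth=0
After op 6 (undo): buf='onexyz' undo_depth=2 redo_depth=1

Answer: onexyz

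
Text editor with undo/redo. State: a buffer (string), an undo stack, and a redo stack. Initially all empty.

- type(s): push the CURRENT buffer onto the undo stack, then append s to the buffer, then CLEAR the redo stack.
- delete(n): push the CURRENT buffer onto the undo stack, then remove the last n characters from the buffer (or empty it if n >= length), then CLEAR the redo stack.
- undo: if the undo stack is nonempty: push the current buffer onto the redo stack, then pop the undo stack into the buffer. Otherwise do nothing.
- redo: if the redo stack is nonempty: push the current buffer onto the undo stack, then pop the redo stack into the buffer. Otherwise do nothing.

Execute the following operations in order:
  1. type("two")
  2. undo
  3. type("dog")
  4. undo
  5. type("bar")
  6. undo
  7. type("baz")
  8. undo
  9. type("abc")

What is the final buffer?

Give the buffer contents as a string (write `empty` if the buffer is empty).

After op 1 (type): buf='two' undo_depth=1 redo_depth=0
After op 2 (undo): buf='(empty)' undo_depth=0 redo_depth=1
After op 3 (type): buf='dog' undo_depth=1 redo_depth=0
After op 4 (undo): buf='(empty)' undo_depth=0 redo_depth=1
After op 5 (type): buf='bar' undo_depth=1 redo_depth=0
After op 6 (undo): buf='(empty)' undo_depth=0 redo_depth=1
After op 7 (type): buf='baz' undo_depth=1 redo_depth=0
After op 8 (undo): buf='(empty)' undo_depth=0 redo_depth=1
After op 9 (type): buf='abc' undo_depth=1 redo_depth=0

Answer: abc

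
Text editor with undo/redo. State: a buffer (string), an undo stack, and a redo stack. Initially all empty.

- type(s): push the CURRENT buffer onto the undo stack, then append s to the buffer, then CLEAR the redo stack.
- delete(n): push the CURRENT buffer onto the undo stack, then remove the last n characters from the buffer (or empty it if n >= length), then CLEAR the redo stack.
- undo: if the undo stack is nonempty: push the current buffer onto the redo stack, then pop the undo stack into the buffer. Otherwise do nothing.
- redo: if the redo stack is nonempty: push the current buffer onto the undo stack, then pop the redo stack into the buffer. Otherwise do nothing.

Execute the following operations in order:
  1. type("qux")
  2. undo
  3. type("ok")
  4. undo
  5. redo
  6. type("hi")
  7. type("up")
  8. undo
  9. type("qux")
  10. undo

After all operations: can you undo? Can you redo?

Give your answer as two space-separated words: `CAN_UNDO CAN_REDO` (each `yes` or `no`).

After op 1 (type): buf='qux' undo_depth=1 redo_depth=0
After op 2 (undo): buf='(empty)' undo_depth=0 redo_depth=1
After op 3 (type): buf='ok' undo_depth=1 redo_depth=0
After op 4 (undo): buf='(empty)' undo_depth=0 redo_depth=1
After op 5 (redo): buf='ok' undo_depth=1 redo_depth=0
After op 6 (type): buf='okhi' undo_depth=2 redo_depth=0
After op 7 (type): buf='okhiup' undo_depth=3 redo_depth=0
After op 8 (undo): buf='okhi' undo_depth=2 redo_depth=1
After op 9 (type): buf='okhiqux' undo_depth=3 redo_depth=0
After op 10 (undo): buf='okhi' undo_depth=2 redo_depth=1

Answer: yes yes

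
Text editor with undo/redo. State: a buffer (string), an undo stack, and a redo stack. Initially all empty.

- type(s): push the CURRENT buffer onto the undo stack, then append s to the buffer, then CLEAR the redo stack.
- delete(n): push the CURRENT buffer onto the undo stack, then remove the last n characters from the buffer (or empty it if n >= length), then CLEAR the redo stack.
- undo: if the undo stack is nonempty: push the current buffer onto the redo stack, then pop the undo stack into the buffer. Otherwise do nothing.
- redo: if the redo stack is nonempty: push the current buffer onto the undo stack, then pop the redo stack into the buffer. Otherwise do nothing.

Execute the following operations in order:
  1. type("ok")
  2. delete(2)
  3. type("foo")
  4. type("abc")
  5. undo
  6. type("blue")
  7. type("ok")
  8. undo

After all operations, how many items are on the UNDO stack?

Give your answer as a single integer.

After op 1 (type): buf='ok' undo_depth=1 redo_depth=0
After op 2 (delete): buf='(empty)' undo_depth=2 redo_depth=0
After op 3 (type): buf='foo' undo_depth=3 redo_depth=0
After op 4 (type): buf='fooabc' undo_depth=4 redo_depth=0
After op 5 (undo): buf='foo' undo_depth=3 redo_depth=1
After op 6 (type): buf='fooblue' undo_depth=4 redo_depth=0
After op 7 (type): buf='fooblueok' undo_depth=5 redo_depth=0
After op 8 (undo): buf='fooblue' undo_depth=4 redo_depth=1

Answer: 4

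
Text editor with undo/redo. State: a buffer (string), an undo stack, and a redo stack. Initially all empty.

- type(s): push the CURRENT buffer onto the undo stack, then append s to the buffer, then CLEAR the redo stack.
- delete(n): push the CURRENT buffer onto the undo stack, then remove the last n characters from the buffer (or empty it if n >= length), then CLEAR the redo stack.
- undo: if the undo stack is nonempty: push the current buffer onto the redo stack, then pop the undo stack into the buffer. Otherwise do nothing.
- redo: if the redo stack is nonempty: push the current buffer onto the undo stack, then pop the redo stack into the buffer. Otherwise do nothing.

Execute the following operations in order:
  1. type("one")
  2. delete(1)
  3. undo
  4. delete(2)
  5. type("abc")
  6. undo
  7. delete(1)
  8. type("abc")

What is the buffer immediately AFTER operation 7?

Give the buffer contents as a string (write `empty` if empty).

Answer: empty

Derivation:
After op 1 (type): buf='one' undo_depth=1 redo_depth=0
After op 2 (delete): buf='on' undo_depth=2 redo_depth=0
After op 3 (undo): buf='one' undo_depth=1 redo_depth=1
After op 4 (delete): buf='o' undo_depth=2 redo_depth=0
After op 5 (type): buf='oabc' undo_depth=3 redo_depth=0
After op 6 (undo): buf='o' undo_depth=2 redo_depth=1
After op 7 (delete): buf='(empty)' undo_depth=3 redo_depth=0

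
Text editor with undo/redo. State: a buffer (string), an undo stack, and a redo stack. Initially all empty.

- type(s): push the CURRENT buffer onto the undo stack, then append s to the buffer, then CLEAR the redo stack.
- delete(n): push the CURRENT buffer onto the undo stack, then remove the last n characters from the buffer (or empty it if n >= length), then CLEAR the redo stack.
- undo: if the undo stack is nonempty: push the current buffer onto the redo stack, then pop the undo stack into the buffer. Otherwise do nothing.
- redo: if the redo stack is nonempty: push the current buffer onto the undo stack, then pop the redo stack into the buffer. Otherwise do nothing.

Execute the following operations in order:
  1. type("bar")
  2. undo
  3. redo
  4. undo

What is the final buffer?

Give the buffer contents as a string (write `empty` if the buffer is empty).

After op 1 (type): buf='bar' undo_depth=1 redo_depth=0
After op 2 (undo): buf='(empty)' undo_depth=0 redo_depth=1
After op 3 (redo): buf='bar' undo_depth=1 redo_depth=0
After op 4 (undo): buf='(empty)' undo_depth=0 redo_depth=1

Answer: empty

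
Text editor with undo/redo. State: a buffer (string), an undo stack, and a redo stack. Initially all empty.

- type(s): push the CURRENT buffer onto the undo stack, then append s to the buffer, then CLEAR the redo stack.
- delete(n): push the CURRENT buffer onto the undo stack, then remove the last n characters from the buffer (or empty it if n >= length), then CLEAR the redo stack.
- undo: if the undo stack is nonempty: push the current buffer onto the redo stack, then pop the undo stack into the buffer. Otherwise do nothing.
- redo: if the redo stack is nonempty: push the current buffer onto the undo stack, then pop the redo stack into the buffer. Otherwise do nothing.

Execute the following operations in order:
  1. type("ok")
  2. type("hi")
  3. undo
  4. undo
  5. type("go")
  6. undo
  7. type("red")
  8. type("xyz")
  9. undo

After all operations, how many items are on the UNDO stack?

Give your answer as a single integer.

After op 1 (type): buf='ok' undo_depth=1 redo_depth=0
After op 2 (type): buf='okhi' undo_depth=2 redo_depth=0
After op 3 (undo): buf='ok' undo_depth=1 redo_depth=1
After op 4 (undo): buf='(empty)' undo_depth=0 redo_depth=2
After op 5 (type): buf='go' undo_depth=1 redo_depth=0
After op 6 (undo): buf='(empty)' undo_depth=0 redo_depth=1
After op 7 (type): buf='red' undo_depth=1 redo_depth=0
After op 8 (type): buf='redxyz' undo_depth=2 redo_depth=0
After op 9 (undo): buf='red' undo_depth=1 redo_depth=1

Answer: 1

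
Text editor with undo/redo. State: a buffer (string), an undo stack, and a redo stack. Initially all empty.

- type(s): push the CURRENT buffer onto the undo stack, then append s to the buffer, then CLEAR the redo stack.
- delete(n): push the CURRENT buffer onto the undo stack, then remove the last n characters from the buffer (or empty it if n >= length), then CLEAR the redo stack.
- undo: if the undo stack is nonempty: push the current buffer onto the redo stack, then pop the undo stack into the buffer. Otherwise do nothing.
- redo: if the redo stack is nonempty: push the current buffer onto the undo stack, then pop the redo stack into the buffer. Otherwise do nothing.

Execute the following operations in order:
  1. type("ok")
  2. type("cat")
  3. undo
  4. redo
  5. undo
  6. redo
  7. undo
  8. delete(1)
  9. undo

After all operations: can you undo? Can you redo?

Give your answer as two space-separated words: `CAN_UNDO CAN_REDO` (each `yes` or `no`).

After op 1 (type): buf='ok' undo_depth=1 redo_depth=0
After op 2 (type): buf='okcat' undo_depth=2 redo_depth=0
After op 3 (undo): buf='ok' undo_depth=1 redo_depth=1
After op 4 (redo): buf='okcat' undo_depth=2 redo_depth=0
After op 5 (undo): buf='ok' undo_depth=1 redo_depth=1
After op 6 (redo): buf='okcat' undo_depth=2 redo_depth=0
After op 7 (undo): buf='ok' undo_depth=1 redo_depth=1
After op 8 (delete): buf='o' undo_depth=2 redo_depth=0
After op 9 (undo): buf='ok' undo_depth=1 redo_depth=1

Answer: yes yes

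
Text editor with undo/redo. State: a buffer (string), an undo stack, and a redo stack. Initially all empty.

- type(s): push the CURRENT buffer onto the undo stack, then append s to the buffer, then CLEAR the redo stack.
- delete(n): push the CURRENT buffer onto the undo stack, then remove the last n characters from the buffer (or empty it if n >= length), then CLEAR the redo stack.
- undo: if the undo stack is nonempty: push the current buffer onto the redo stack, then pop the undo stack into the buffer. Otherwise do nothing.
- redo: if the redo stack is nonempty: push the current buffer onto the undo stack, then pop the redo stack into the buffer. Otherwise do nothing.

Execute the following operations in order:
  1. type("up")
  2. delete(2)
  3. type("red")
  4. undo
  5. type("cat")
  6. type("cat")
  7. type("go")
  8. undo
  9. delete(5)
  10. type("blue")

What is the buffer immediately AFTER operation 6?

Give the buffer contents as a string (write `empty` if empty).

After op 1 (type): buf='up' undo_depth=1 redo_depth=0
After op 2 (delete): buf='(empty)' undo_depth=2 redo_depth=0
After op 3 (type): buf='red' undo_depth=3 redo_depth=0
After op 4 (undo): buf='(empty)' undo_depth=2 redo_depth=1
After op 5 (type): buf='cat' undo_depth=3 redo_depth=0
After op 6 (type): buf='catcat' undo_depth=4 redo_depth=0

Answer: catcat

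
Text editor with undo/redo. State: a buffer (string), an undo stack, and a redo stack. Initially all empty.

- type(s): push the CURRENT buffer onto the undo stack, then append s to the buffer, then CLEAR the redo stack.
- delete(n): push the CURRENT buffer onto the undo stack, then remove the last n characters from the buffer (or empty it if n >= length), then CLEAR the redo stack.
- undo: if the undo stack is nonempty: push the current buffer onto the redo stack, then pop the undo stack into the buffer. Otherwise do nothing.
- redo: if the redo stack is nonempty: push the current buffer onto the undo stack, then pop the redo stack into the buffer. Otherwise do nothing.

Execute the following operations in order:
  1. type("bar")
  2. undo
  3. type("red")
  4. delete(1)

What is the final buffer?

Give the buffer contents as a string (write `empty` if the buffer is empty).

After op 1 (type): buf='bar' undo_depth=1 redo_depth=0
After op 2 (undo): buf='(empty)' undo_depth=0 redo_depth=1
After op 3 (type): buf='red' undo_depth=1 redo_depth=0
After op 4 (delete): buf='re' undo_depth=2 redo_depth=0

Answer: re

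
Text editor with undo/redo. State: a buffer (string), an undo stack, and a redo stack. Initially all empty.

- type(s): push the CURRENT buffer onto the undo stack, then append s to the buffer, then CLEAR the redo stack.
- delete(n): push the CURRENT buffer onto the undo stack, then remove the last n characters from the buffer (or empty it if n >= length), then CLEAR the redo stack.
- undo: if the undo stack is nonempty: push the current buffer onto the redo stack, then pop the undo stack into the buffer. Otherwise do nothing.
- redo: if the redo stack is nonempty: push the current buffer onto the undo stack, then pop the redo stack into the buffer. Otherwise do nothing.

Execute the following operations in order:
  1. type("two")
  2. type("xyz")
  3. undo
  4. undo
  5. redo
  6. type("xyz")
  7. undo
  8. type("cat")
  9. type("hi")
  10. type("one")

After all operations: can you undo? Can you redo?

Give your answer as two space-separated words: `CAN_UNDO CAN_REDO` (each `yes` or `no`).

After op 1 (type): buf='two' undo_depth=1 redo_depth=0
After op 2 (type): buf='twoxyz' undo_depth=2 redo_depth=0
After op 3 (undo): buf='two' undo_depth=1 redo_depth=1
After op 4 (undo): buf='(empty)' undo_depth=0 redo_depth=2
After op 5 (redo): buf='two' undo_depth=1 redo_depth=1
After op 6 (type): buf='twoxyz' undo_depth=2 redo_depth=0
After op 7 (undo): buf='two' undo_depth=1 redo_depth=1
After op 8 (type): buf='twocat' undo_depth=2 redo_depth=0
After op 9 (type): buf='twocathi' undo_depth=3 redo_depth=0
After op 10 (type): buf='twocathione' undo_depth=4 redo_depth=0

Answer: yes no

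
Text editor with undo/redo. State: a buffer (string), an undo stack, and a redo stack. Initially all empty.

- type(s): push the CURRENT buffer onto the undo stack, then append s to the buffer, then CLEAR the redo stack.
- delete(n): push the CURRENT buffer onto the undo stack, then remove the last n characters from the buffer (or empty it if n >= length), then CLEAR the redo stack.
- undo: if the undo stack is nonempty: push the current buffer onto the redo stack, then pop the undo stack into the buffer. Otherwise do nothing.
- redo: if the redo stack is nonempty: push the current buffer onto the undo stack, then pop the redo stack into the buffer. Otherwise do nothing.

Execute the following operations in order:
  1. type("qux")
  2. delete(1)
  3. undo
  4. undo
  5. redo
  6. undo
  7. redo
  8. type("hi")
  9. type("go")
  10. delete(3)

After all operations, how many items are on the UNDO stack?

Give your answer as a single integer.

Answer: 4

Derivation:
After op 1 (type): buf='qux' undo_depth=1 redo_depth=0
After op 2 (delete): buf='qu' undo_depth=2 redo_depth=0
After op 3 (undo): buf='qux' undo_depth=1 redo_depth=1
After op 4 (undo): buf='(empty)' undo_depth=0 redo_depth=2
After op 5 (redo): buf='qux' undo_depth=1 redo_depth=1
After op 6 (undo): buf='(empty)' undo_depth=0 redo_depth=2
After op 7 (redo): buf='qux' undo_depth=1 redo_depth=1
After op 8 (type): buf='quxhi' undo_depth=2 redo_depth=0
After op 9 (type): buf='quxhigo' undo_depth=3 redo_depth=0
After op 10 (delete): buf='quxh' undo_depth=4 redo_depth=0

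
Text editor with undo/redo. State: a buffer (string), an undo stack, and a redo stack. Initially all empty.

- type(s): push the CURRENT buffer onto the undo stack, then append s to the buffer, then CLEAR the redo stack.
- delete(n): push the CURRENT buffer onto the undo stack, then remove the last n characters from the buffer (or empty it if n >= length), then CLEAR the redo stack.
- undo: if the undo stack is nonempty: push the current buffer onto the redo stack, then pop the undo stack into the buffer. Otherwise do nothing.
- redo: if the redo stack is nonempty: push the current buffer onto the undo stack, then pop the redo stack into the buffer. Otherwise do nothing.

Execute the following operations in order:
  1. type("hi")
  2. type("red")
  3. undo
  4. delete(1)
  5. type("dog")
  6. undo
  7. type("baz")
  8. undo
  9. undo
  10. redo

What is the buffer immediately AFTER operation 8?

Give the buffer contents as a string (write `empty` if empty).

After op 1 (type): buf='hi' undo_depth=1 redo_depth=0
After op 2 (type): buf='hired' undo_depth=2 redo_depth=0
After op 3 (undo): buf='hi' undo_depth=1 redo_depth=1
After op 4 (delete): buf='h' undo_depth=2 redo_depth=0
After op 5 (type): buf='hdog' undo_depth=3 redo_depth=0
After op 6 (undo): buf='h' undo_depth=2 redo_depth=1
After op 7 (type): buf='hbaz' undo_depth=3 redo_depth=0
After op 8 (undo): buf='h' undo_depth=2 redo_depth=1

Answer: h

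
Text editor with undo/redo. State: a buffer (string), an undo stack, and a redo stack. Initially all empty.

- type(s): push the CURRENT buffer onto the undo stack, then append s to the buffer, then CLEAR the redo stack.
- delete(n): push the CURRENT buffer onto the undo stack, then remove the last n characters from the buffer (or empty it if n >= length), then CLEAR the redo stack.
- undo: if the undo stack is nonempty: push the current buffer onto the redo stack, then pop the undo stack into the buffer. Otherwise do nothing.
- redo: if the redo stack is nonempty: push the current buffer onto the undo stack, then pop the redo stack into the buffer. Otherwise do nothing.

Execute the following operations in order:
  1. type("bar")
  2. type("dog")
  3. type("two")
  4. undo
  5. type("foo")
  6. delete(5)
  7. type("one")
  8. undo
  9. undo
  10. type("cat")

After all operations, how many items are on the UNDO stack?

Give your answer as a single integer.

Answer: 4

Derivation:
After op 1 (type): buf='bar' undo_depth=1 redo_depth=0
After op 2 (type): buf='bardog' undo_depth=2 redo_depth=0
After op 3 (type): buf='bardogtwo' undo_depth=3 redo_depth=0
After op 4 (undo): buf='bardog' undo_depth=2 redo_depth=1
After op 5 (type): buf='bardogfoo' undo_depth=3 redo_depth=0
After op 6 (delete): buf='bard' undo_depth=4 redo_depth=0
After op 7 (type): buf='bardone' undo_depth=5 redo_depth=0
After op 8 (undo): buf='bard' undo_depth=4 redo_depth=1
After op 9 (undo): buf='bardogfoo' undo_depth=3 redo_depth=2
After op 10 (type): buf='bardogfoocat' undo_depth=4 redo_depth=0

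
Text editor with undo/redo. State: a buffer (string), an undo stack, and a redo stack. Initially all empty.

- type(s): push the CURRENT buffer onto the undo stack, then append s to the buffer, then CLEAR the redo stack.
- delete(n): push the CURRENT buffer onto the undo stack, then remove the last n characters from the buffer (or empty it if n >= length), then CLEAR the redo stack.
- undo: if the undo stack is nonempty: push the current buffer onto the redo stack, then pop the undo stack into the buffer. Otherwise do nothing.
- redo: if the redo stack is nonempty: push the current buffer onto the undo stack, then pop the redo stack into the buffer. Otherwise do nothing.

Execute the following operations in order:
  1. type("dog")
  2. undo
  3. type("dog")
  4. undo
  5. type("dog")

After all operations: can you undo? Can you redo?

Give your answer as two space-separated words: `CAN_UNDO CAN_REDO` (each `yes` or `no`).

After op 1 (type): buf='dog' undo_depth=1 redo_depth=0
After op 2 (undo): buf='(empty)' undo_depth=0 redo_depth=1
After op 3 (type): buf='dog' undo_depth=1 redo_depth=0
After op 4 (undo): buf='(empty)' undo_depth=0 redo_depth=1
After op 5 (type): buf='dog' undo_depth=1 redo_depth=0

Answer: yes no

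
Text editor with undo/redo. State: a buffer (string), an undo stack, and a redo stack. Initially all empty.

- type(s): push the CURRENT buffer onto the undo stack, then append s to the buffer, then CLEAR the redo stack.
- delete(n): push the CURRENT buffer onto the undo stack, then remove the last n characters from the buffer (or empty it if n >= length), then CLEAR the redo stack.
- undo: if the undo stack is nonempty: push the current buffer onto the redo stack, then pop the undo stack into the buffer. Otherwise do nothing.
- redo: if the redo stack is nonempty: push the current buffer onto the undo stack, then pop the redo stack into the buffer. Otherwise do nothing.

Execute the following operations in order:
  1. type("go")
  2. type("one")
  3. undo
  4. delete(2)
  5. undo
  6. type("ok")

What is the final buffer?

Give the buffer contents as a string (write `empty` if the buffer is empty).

After op 1 (type): buf='go' undo_depth=1 redo_depth=0
After op 2 (type): buf='goone' undo_depth=2 redo_depth=0
After op 3 (undo): buf='go' undo_depth=1 redo_depth=1
After op 4 (delete): buf='(empty)' undo_depth=2 redo_depth=0
After op 5 (undo): buf='go' undo_depth=1 redo_depth=1
After op 6 (type): buf='gook' undo_depth=2 redo_depth=0

Answer: gook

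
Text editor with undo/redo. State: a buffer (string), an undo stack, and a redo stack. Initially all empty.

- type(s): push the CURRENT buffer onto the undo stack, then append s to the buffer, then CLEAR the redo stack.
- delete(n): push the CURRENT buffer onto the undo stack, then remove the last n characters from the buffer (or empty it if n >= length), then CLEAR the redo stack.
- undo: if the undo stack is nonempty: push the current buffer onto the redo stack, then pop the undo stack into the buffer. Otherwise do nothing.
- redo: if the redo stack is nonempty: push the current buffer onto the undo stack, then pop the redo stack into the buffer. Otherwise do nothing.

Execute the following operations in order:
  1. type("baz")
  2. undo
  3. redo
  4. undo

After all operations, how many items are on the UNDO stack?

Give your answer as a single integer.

After op 1 (type): buf='baz' undo_depth=1 redo_depth=0
After op 2 (undo): buf='(empty)' undo_depth=0 redo_depth=1
After op 3 (redo): buf='baz' undo_depth=1 redo_depth=0
After op 4 (undo): buf='(empty)' undo_depth=0 redo_depth=1

Answer: 0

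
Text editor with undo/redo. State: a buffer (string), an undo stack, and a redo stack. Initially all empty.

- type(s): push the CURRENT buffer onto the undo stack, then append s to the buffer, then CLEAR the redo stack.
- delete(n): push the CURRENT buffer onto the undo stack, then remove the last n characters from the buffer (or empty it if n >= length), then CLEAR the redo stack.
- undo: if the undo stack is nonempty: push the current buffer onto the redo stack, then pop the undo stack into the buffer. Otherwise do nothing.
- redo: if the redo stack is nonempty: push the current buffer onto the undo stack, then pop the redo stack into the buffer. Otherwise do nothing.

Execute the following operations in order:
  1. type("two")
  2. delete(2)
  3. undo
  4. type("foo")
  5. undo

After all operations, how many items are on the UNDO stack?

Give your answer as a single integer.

After op 1 (type): buf='two' undo_depth=1 redo_depth=0
After op 2 (delete): buf='t' undo_depth=2 redo_depth=0
After op 3 (undo): buf='two' undo_depth=1 redo_depth=1
After op 4 (type): buf='twofoo' undo_depth=2 redo_depth=0
After op 5 (undo): buf='two' undo_depth=1 redo_depth=1

Answer: 1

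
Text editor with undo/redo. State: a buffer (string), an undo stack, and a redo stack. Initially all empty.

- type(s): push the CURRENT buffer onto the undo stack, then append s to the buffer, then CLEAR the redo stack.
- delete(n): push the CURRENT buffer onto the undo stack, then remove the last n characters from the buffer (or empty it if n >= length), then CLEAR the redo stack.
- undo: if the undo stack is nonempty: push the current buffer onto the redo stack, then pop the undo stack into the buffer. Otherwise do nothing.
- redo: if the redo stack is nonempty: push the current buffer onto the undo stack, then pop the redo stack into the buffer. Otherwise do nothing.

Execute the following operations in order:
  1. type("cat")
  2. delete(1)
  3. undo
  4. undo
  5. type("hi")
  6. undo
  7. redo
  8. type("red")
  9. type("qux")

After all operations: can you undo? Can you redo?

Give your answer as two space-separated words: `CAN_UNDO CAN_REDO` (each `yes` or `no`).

Answer: yes no

Derivation:
After op 1 (type): buf='cat' undo_depth=1 redo_depth=0
After op 2 (delete): buf='ca' undo_depth=2 redo_depth=0
After op 3 (undo): buf='cat' undo_depth=1 redo_depth=1
After op 4 (undo): buf='(empty)' undo_depth=0 redo_depth=2
After op 5 (type): buf='hi' undo_depth=1 redo_depth=0
After op 6 (undo): buf='(empty)' undo_depth=0 redo_depth=1
After op 7 (redo): buf='hi' undo_depth=1 redo_depth=0
After op 8 (type): buf='hired' undo_depth=2 redo_depth=0
After op 9 (type): buf='hiredqux' undo_depth=3 redo_depth=0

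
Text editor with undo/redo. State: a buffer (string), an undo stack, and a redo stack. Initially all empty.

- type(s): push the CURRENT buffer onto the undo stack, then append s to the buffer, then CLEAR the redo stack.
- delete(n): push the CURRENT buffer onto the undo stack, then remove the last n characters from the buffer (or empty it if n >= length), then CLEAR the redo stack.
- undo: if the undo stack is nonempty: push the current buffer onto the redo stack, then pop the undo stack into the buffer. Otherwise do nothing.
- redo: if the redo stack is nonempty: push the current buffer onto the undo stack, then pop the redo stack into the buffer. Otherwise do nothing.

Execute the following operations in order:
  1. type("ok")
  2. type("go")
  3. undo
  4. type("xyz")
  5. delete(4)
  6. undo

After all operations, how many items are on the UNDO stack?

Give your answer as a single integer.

Answer: 2

Derivation:
After op 1 (type): buf='ok' undo_depth=1 redo_depth=0
After op 2 (type): buf='okgo' undo_depth=2 redo_depth=0
After op 3 (undo): buf='ok' undo_depth=1 redo_depth=1
After op 4 (type): buf='okxyz' undo_depth=2 redo_depth=0
After op 5 (delete): buf='o' undo_depth=3 redo_depth=0
After op 6 (undo): buf='okxyz' undo_depth=2 redo_depth=1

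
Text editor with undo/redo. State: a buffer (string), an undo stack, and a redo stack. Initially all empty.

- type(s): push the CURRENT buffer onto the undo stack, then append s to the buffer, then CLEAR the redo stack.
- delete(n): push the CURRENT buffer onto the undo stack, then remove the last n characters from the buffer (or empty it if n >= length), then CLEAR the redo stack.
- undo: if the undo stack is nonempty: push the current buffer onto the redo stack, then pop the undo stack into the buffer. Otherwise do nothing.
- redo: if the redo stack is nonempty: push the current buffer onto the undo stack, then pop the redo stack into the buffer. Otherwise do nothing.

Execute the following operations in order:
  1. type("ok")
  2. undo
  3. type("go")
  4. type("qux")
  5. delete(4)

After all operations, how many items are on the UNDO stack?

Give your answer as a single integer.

After op 1 (type): buf='ok' undo_depth=1 redo_depth=0
After op 2 (undo): buf='(empty)' undo_depth=0 redo_depth=1
After op 3 (type): buf='go' undo_depth=1 redo_depth=0
After op 4 (type): buf='goqux' undo_depth=2 redo_depth=0
After op 5 (delete): buf='g' undo_depth=3 redo_depth=0

Answer: 3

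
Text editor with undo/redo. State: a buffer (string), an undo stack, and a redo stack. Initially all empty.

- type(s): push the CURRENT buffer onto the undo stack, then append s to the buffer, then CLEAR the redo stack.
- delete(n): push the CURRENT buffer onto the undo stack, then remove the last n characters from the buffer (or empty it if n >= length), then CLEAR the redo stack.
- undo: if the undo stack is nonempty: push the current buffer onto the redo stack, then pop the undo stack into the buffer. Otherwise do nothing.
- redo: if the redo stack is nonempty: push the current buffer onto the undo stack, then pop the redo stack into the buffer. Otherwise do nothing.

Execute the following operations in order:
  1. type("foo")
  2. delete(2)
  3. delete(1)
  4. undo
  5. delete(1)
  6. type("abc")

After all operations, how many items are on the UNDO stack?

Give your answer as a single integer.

After op 1 (type): buf='foo' undo_depth=1 redo_depth=0
After op 2 (delete): buf='f' undo_depth=2 redo_depth=0
After op 3 (delete): buf='(empty)' undo_depth=3 redo_depth=0
After op 4 (undo): buf='f' undo_depth=2 redo_depth=1
After op 5 (delete): buf='(empty)' undo_depth=3 redo_depth=0
After op 6 (type): buf='abc' undo_depth=4 redo_depth=0

Answer: 4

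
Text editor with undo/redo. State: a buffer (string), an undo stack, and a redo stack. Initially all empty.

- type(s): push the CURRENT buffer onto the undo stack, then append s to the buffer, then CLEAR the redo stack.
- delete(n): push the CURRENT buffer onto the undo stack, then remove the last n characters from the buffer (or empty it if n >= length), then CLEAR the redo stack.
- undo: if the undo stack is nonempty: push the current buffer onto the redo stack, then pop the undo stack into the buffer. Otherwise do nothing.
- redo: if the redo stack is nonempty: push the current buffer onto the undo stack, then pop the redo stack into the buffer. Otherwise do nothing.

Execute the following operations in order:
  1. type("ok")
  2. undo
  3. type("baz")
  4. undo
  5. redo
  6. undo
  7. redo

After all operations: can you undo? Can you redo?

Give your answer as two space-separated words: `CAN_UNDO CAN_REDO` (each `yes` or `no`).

After op 1 (type): buf='ok' undo_depth=1 redo_depth=0
After op 2 (undo): buf='(empty)' undo_depth=0 redo_depth=1
After op 3 (type): buf='baz' undo_depth=1 redo_depth=0
After op 4 (undo): buf='(empty)' undo_depth=0 redo_depth=1
After op 5 (redo): buf='baz' undo_depth=1 redo_depth=0
After op 6 (undo): buf='(empty)' undo_depth=0 redo_depth=1
After op 7 (redo): buf='baz' undo_depth=1 redo_depth=0

Answer: yes no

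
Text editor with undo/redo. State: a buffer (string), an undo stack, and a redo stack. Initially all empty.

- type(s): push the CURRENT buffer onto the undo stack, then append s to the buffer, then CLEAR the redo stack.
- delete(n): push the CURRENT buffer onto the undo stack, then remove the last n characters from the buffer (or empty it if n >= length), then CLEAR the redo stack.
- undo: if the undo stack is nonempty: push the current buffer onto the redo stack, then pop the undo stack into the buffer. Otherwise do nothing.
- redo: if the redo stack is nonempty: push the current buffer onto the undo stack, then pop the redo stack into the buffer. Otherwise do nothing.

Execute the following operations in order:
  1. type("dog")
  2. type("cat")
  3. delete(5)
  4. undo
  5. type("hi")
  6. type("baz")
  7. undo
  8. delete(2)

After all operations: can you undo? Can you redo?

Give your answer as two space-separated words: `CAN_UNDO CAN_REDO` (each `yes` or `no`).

Answer: yes no

Derivation:
After op 1 (type): buf='dog' undo_depth=1 redo_depth=0
After op 2 (type): buf='dogcat' undo_depth=2 redo_depth=0
After op 3 (delete): buf='d' undo_depth=3 redo_depth=0
After op 4 (undo): buf='dogcat' undo_depth=2 redo_depth=1
After op 5 (type): buf='dogcathi' undo_depth=3 redo_depth=0
After op 6 (type): buf='dogcathibaz' undo_depth=4 redo_depth=0
After op 7 (undo): buf='dogcathi' undo_depth=3 redo_depth=1
After op 8 (delete): buf='dogcat' undo_depth=4 redo_depth=0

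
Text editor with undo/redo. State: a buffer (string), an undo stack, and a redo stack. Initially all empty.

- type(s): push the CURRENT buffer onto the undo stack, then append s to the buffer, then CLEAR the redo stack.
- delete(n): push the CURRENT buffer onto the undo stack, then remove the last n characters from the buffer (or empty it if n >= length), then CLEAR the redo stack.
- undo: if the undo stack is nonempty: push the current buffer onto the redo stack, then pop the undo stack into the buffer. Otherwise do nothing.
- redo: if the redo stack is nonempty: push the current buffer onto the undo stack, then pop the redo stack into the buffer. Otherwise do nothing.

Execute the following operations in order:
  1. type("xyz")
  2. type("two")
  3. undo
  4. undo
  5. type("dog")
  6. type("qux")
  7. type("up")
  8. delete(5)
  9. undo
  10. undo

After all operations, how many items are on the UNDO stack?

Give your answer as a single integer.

Answer: 2

Derivation:
After op 1 (type): buf='xyz' undo_depth=1 redo_depth=0
After op 2 (type): buf='xyztwo' undo_depth=2 redo_depth=0
After op 3 (undo): buf='xyz' undo_depth=1 redo_depth=1
After op 4 (undo): buf='(empty)' undo_depth=0 redo_depth=2
After op 5 (type): buf='dog' undo_depth=1 redo_depth=0
After op 6 (type): buf='dogqux' undo_depth=2 redo_depth=0
After op 7 (type): buf='dogquxup' undo_depth=3 redo_depth=0
After op 8 (delete): buf='dog' undo_depth=4 redo_depth=0
After op 9 (undo): buf='dogquxup' undo_depth=3 redo_depth=1
After op 10 (undo): buf='dogqux' undo_depth=2 redo_depth=2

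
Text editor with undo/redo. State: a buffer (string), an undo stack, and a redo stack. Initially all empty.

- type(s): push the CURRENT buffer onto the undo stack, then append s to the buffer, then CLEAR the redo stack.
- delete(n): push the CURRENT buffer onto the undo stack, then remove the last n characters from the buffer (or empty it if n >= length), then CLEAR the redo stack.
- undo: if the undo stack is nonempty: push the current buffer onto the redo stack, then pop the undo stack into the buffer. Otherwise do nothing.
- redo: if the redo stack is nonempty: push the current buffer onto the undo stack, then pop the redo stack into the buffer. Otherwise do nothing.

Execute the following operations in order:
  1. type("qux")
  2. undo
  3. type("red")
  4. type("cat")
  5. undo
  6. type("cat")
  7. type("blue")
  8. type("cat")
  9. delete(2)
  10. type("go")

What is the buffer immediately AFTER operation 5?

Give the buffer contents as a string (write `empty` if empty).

Answer: red

Derivation:
After op 1 (type): buf='qux' undo_depth=1 redo_depth=0
After op 2 (undo): buf='(empty)' undo_depth=0 redo_depth=1
After op 3 (type): buf='red' undo_depth=1 redo_depth=0
After op 4 (type): buf='redcat' undo_depth=2 redo_depth=0
After op 5 (undo): buf='red' undo_depth=1 redo_depth=1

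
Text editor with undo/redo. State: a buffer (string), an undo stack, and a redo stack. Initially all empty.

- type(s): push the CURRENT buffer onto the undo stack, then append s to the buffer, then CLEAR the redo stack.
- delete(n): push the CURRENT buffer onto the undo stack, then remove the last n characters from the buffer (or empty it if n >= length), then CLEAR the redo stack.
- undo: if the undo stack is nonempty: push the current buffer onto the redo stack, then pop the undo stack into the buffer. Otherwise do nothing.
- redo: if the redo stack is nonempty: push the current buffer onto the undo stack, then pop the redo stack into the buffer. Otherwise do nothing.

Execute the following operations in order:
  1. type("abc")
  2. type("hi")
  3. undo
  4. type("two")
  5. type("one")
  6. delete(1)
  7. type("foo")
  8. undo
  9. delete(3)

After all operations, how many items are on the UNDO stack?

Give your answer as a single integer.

Answer: 5

Derivation:
After op 1 (type): buf='abc' undo_depth=1 redo_depth=0
After op 2 (type): buf='abchi' undo_depth=2 redo_depth=0
After op 3 (undo): buf='abc' undo_depth=1 redo_depth=1
After op 4 (type): buf='abctwo' undo_depth=2 redo_depth=0
After op 5 (type): buf='abctwoone' undo_depth=3 redo_depth=0
After op 6 (delete): buf='abctwoon' undo_depth=4 redo_depth=0
After op 7 (type): buf='abctwoonfoo' undo_depth=5 redo_depth=0
After op 8 (undo): buf='abctwoon' undo_depth=4 redo_depth=1
After op 9 (delete): buf='abctw' undo_depth=5 redo_depth=0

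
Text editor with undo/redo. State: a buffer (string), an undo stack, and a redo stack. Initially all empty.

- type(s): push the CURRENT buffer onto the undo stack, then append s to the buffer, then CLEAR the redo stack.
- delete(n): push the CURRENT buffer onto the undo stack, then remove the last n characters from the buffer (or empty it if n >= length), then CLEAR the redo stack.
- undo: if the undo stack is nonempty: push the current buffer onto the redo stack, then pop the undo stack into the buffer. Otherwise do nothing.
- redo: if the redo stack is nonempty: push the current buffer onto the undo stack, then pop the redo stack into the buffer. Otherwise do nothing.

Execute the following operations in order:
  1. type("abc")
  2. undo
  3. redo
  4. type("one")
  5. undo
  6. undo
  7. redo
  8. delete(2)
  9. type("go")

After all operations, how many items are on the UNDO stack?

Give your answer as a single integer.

After op 1 (type): buf='abc' undo_depth=1 redo_depth=0
After op 2 (undo): buf='(empty)' undo_depth=0 redo_depth=1
After op 3 (redo): buf='abc' undo_depth=1 redo_depth=0
After op 4 (type): buf='abcone' undo_depth=2 redo_depth=0
After op 5 (undo): buf='abc' undo_depth=1 redo_depth=1
After op 6 (undo): buf='(empty)' undo_depth=0 redo_depth=2
After op 7 (redo): buf='abc' undo_depth=1 redo_depth=1
After op 8 (delete): buf='a' undo_depth=2 redo_depth=0
After op 9 (type): buf='ago' undo_depth=3 redo_depth=0

Answer: 3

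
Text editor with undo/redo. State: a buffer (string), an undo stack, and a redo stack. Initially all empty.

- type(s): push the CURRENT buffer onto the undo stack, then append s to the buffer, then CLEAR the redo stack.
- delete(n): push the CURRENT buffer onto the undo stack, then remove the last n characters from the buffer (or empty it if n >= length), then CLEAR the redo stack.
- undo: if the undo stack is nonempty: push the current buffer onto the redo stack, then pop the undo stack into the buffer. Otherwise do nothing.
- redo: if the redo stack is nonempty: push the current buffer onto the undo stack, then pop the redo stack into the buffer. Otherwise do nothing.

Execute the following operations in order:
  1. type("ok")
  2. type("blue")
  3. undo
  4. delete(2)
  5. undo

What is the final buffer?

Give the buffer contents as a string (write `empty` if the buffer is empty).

Answer: ok

Derivation:
After op 1 (type): buf='ok' undo_depth=1 redo_depth=0
After op 2 (type): buf='okblue' undo_depth=2 redo_depth=0
After op 3 (undo): buf='ok' undo_depth=1 redo_depth=1
After op 4 (delete): buf='(empty)' undo_depth=2 redo_depth=0
After op 5 (undo): buf='ok' undo_depth=1 redo_depth=1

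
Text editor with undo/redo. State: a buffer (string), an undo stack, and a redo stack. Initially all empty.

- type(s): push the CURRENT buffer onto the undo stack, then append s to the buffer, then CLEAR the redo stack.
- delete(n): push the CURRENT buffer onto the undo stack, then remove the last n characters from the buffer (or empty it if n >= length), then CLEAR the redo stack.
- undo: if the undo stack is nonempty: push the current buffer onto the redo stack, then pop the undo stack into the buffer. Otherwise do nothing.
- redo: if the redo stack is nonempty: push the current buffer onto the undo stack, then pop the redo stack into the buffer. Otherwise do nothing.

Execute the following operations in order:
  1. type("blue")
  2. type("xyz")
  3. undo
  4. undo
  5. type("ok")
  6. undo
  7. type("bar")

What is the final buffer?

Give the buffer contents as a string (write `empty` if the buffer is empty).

Answer: bar

Derivation:
After op 1 (type): buf='blue' undo_depth=1 redo_depth=0
After op 2 (type): buf='bluexyz' undo_depth=2 redo_depth=0
After op 3 (undo): buf='blue' undo_depth=1 redo_depth=1
After op 4 (undo): buf='(empty)' undo_depth=0 redo_depth=2
After op 5 (type): buf='ok' undo_depth=1 redo_depth=0
After op 6 (undo): buf='(empty)' undo_depth=0 redo_depth=1
After op 7 (type): buf='bar' undo_depth=1 redo_depth=0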